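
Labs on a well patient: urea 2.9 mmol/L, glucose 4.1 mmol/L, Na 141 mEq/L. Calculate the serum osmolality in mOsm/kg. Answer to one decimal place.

Calculated osmolality = 2·Na + glucose + urea
= 2·141 + 4.1 + 2.9
= 282 + 4.10 + 2.90
= 289 mOsm/kg

289.0 mOsm/kg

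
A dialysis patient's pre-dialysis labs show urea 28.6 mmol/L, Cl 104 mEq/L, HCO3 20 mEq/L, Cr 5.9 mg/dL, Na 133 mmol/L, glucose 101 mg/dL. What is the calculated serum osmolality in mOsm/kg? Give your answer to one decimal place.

Calculated osmolality = 2·Na + glucose/18 + urea
= 2·133 + 101/18 + 28.6
= 266 + 5.61 + 28.60
= 300.21 mOsm/kg

300.2 mOsm/kg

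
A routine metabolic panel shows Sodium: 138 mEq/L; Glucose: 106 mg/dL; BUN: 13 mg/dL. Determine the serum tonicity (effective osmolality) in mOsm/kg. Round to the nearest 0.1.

281.9 mOsm/kg

Effective osmolality excludes urea (freely permeant across cell membranes):
2·Na + glucose/18
= 2·138 + 106/18
= 276 + 5.89
= 281.89 mOsm/kg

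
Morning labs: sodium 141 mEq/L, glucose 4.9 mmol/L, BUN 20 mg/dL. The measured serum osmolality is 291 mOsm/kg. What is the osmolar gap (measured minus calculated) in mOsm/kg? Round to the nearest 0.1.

-3.0 mOsm/kg

Calculated osmolality = 2·Na + glucose + BUN/2.8
= 2·141 + 4.9 + 20/2.8
= 282 + 4.90 + 7.14
= 294.04 mOsm/kg ≈ 294.0 mOsm/kg
Osmolar gap = measured − calculated = 291 − 294.0 = -3.0 mOsm/kg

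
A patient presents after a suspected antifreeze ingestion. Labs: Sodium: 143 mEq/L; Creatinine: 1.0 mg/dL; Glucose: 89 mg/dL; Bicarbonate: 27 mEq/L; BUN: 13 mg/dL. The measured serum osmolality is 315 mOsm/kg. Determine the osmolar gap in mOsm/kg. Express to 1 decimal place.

Calculated osmolality = 2·Na + glucose/18 + BUN/2.8
= 2·143 + 89/18 + 13/2.8
= 286 + 4.94 + 4.64
= 295.58 mOsm/kg ≈ 295.6 mOsm/kg
Osmolar gap = measured − calculated = 315 − 295.6 = 19.4 mOsm/kg

19.4 mOsm/kg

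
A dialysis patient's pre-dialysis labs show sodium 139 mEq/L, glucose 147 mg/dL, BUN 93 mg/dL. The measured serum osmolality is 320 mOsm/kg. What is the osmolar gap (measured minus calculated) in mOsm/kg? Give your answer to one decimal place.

0.6 mOsm/kg

Calculated osmolality = 2·Na + glucose/18 + BUN/2.8
= 2·139 + 147/18 + 93/2.8
= 278 + 8.17 + 33.21
= 319.38 mOsm/kg ≈ 319.4 mOsm/kg
Osmolar gap = measured − calculated = 320 − 319.4 = 0.6 mOsm/kg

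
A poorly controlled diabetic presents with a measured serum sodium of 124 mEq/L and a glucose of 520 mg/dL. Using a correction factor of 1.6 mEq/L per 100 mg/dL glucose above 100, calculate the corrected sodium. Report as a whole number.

131 mEq/L

Corrected Na = measured Na + 1.6 · (glucose − 100)/100
= 124 + 1.6 · (520 − 100)/100
= 124 + 6.7
= 130.7 mEq/L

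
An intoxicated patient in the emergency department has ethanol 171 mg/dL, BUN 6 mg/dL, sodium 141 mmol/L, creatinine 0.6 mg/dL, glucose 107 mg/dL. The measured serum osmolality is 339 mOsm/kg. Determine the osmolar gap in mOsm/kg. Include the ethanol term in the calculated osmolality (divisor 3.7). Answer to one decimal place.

2.7 mOsm/kg

Calculated osmolality = 2·Na + glucose/18 + BUN/2.8 + ethanol/3.7
= 2·141 + 107/18 + 6/2.8 + 171/3.7
= 282 + 5.94 + 2.14 + 46.22
= 336.3 mOsm/kg ≈ 336.3 mOsm/kg
Osmolar gap = measured − calculated = 339 − 336.3 = 2.7 mOsm/kg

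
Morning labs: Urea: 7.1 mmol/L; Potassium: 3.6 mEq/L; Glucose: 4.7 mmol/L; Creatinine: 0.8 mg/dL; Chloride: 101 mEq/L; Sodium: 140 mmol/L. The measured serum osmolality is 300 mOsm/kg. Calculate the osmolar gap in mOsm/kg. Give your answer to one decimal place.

8.2 mOsm/kg

Calculated osmolality = 2·Na + glucose + urea
= 2·140 + 4.7 + 7.1
= 280 + 4.70 + 7.10
= 291.8 mOsm/kg ≈ 291.8 mOsm/kg
Osmolar gap = measured − calculated = 300 − 291.8 = 8.2 mOsm/kg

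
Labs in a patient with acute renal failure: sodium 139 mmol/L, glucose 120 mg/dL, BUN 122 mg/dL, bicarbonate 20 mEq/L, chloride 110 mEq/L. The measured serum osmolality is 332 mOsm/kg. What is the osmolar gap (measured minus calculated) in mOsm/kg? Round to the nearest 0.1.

Calculated osmolality = 2·Na + glucose/18 + BUN/2.8
= 2·139 + 120/18 + 122/2.8
= 278 + 6.67 + 43.57
= 328.24 mOsm/kg ≈ 328.2 mOsm/kg
Osmolar gap = measured − calculated = 332 − 328.2 = 3.8 mOsm/kg

3.8 mOsm/kg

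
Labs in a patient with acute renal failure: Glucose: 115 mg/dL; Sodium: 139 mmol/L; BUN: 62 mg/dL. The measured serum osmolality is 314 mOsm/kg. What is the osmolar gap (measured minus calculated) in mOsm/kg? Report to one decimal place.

Calculated osmolality = 2·Na + glucose/18 + BUN/2.8
= 2·139 + 115/18 + 62/2.8
= 278 + 6.39 + 22.14
= 306.53 mOsm/kg ≈ 306.5 mOsm/kg
Osmolar gap = measured − calculated = 314 − 306.5 = 7.5 mOsm/kg

7.5 mOsm/kg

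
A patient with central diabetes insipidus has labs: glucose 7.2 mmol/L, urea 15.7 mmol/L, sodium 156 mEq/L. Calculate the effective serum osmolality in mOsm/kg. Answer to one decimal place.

Effective osmolality excludes urea (freely permeant across cell membranes):
2·Na + glucose
= 2·156 + 7.2
= 312 + 7.2
= 319.2 mOsm/kg

319.2 mOsm/kg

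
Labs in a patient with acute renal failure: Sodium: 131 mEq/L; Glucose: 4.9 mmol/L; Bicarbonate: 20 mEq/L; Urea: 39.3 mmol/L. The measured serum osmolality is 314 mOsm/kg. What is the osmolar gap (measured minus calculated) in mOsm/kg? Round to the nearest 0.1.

7.8 mOsm/kg

Calculated osmolality = 2·Na + glucose + urea
= 2·131 + 4.9 + 39.3
= 262 + 4.90 + 39.30
= 306.2 mOsm/kg ≈ 306.2 mOsm/kg
Osmolar gap = measured − calculated = 314 − 306.2 = 7.8 mOsm/kg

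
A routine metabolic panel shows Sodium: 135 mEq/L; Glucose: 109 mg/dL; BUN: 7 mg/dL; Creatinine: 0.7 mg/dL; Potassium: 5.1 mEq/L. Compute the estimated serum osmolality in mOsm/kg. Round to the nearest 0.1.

278.6 mOsm/kg

Calculated osmolality = 2·Na + glucose/18 + BUN/2.8
= 2·135 + 109/18 + 7/2.8
= 270 + 6.06 + 2.50
= 278.56 mOsm/kg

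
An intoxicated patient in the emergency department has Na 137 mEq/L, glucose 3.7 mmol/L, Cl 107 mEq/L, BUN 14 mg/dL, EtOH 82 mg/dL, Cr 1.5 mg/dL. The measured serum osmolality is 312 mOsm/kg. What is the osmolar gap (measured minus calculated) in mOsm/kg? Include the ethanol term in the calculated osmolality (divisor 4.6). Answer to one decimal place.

Calculated osmolality = 2·Na + glucose + BUN/2.8 + ethanol/4.6
= 2·137 + 3.7 + 14/2.8 + 82/4.6
= 274 + 3.70 + 5 + 17.83
= 300.53 mOsm/kg ≈ 300.5 mOsm/kg
Osmolar gap = measured − calculated = 312 − 300.5 = 11.5 mOsm/kg

11.5 mOsm/kg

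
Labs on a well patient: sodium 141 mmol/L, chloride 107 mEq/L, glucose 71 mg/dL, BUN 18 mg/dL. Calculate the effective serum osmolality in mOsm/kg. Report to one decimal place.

Effective osmolality excludes urea (freely permeant across cell membranes):
2·Na + glucose/18
= 2·141 + 71/18
= 282 + 3.94
= 285.94 mOsm/kg

285.9 mOsm/kg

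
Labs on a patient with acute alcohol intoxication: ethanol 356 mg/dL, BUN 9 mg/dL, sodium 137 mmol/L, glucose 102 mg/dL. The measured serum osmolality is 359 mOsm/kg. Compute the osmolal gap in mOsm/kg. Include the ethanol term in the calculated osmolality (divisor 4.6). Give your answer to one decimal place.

Calculated osmolality = 2·Na + glucose/18 + BUN/2.8 + ethanol/4.6
= 2·137 + 102/18 + 9/2.8 + 356/4.6
= 274 + 5.67 + 3.21 + 77.39
= 360.27 mOsm/kg ≈ 360.3 mOsm/kg
Osmolar gap = measured − calculated = 359 − 360.3 = -1.3 mOsm/kg

-1.3 mOsm/kg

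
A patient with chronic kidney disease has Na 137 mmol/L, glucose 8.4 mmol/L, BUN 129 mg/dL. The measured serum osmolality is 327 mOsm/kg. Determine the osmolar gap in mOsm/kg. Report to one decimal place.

-1.5 mOsm/kg

Calculated osmolality = 2·Na + glucose + BUN/2.8
= 2·137 + 8.4 + 129/2.8
= 274 + 8.40 + 46.07
= 328.47 mOsm/kg ≈ 328.5 mOsm/kg
Osmolar gap = measured − calculated = 327 − 328.5 = -1.5 mOsm/kg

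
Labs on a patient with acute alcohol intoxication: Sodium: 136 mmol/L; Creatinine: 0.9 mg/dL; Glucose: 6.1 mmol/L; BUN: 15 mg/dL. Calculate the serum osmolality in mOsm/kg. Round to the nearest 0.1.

283.5 mOsm/kg

Calculated osmolality = 2·Na + glucose + BUN/2.8
= 2·136 + 6.1 + 15/2.8
= 272 + 6.10 + 5.36
= 283.46 mOsm/kg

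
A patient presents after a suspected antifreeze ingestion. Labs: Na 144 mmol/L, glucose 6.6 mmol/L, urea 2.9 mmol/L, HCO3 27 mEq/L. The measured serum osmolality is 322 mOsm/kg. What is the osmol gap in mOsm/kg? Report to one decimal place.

Calculated osmolality = 2·Na + glucose + urea
= 2·144 + 6.6 + 2.9
= 288 + 6.60 + 2.90
= 297.5 mOsm/kg ≈ 297.5 mOsm/kg
Osmolar gap = measured − calculated = 322 − 297.5 = 24.5 mOsm/kg

24.5 mOsm/kg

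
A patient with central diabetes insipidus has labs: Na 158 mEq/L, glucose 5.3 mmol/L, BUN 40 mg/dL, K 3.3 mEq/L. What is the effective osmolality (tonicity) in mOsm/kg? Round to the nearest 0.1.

321.3 mOsm/kg

Effective osmolality excludes urea (freely permeant across cell membranes):
2·Na + glucose
= 2·158 + 5.3
= 316 + 5.3
= 321.3 mOsm/kg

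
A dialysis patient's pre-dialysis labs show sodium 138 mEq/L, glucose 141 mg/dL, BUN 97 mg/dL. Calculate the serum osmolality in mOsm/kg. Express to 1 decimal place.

Calculated osmolality = 2·Na + glucose/18 + BUN/2.8
= 2·138 + 141/18 + 97/2.8
= 276 + 7.83 + 34.64
= 318.47 mOsm/kg

318.5 mOsm/kg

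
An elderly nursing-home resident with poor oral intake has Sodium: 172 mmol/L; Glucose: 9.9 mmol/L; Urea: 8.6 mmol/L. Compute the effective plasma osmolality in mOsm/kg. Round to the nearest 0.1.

Effective osmolality excludes urea (freely permeant across cell membranes):
2·Na + glucose
= 2·172 + 9.9
= 344 + 9.9
= 353.9 mOsm/kg

353.9 mOsm/kg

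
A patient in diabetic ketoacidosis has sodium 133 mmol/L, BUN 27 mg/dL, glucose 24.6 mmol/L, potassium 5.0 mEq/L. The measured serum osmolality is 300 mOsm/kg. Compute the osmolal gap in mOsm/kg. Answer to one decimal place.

-0.2 mOsm/kg

Calculated osmolality = 2·Na + glucose + BUN/2.8
= 2·133 + 24.6 + 27/2.8
= 266 + 24.60 + 9.64
= 300.24 mOsm/kg ≈ 300.2 mOsm/kg
Osmolar gap = measured − calculated = 300 − 300.2 = -0.2 mOsm/kg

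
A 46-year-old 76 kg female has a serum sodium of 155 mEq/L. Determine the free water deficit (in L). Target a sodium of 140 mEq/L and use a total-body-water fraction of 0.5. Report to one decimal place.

4.1 L

TBW = 0.5 · 76 = 38 L
Free water deficit = TBW · (Na/140 − 1)
= 38 · (155/140 − 1)
= 38 · 0.1071
= 4.07 L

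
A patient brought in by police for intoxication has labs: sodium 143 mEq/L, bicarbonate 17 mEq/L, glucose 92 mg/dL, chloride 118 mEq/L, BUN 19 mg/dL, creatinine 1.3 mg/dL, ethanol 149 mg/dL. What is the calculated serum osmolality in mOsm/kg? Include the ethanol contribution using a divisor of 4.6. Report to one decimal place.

Calculated osmolality = 2·Na + glucose/18 + BUN/2.8 + ethanol/4.6
= 2·143 + 92/18 + 19/2.8 + 149/4.6
= 286 + 5.11 + 6.79 + 32.39
= 330.29 mOsm/kg

330.3 mOsm/kg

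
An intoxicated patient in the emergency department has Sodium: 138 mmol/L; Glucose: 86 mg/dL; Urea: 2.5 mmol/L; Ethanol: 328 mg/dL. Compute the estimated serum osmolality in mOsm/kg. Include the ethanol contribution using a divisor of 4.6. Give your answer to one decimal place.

354.6 mOsm/kg

Calculated osmolality = 2·Na + glucose/18 + urea + ethanol/4.6
= 2·138 + 86/18 + 2.5 + 328/4.6
= 276 + 4.78 + 2.50 + 71.30
= 354.58 mOsm/kg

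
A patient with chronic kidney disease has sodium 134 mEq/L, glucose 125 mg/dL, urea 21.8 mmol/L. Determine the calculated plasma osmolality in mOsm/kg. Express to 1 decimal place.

296.7 mOsm/kg

Calculated osmolality = 2·Na + glucose/18 + urea
= 2·134 + 125/18 + 21.8
= 268 + 6.94 + 21.80
= 296.74 mOsm/kg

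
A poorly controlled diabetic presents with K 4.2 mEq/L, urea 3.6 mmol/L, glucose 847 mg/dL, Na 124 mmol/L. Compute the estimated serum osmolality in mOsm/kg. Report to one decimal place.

Calculated osmolality = 2·Na + glucose/18 + urea
= 2·124 + 847/18 + 3.6
= 248 + 47.06 + 3.60
= 298.66 mOsm/kg

298.7 mOsm/kg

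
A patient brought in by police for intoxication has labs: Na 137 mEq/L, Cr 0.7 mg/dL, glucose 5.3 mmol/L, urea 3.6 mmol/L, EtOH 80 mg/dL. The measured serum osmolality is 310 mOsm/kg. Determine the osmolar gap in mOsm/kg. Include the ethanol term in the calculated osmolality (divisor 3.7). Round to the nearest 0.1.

Calculated osmolality = 2·Na + glucose + urea + ethanol/3.7
= 2·137 + 5.3 + 3.6 + 80/3.7
= 274 + 5.30 + 3.60 + 21.62
= 304.52 mOsm/kg ≈ 304.5 mOsm/kg
Osmolar gap = measured − calculated = 310 − 304.5 = 5.5 mOsm/kg

5.5 mOsm/kg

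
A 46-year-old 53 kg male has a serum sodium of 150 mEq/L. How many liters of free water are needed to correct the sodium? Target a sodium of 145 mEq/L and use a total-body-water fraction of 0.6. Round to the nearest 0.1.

1.1 L

TBW = 0.6 · 53 = 31.8 L
Free water deficit = TBW · (Na/145 − 1)
= 31.8 · (150/145 − 1)
= 31.8 · 0.0345
= 1.1 L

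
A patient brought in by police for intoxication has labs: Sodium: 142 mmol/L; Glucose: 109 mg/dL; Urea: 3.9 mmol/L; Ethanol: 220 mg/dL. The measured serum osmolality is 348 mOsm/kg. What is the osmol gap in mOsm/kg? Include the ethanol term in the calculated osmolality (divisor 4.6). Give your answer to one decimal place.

Calculated osmolality = 2·Na + glucose/18 + urea + ethanol/4.6
= 2·142 + 109/18 + 3.9 + 220/4.6
= 284 + 6.06 + 3.90 + 47.83
= 341.79 mOsm/kg ≈ 341.8 mOsm/kg
Osmolar gap = measured − calculated = 348 − 341.8 = 6.2 mOsm/kg

6.2 mOsm/kg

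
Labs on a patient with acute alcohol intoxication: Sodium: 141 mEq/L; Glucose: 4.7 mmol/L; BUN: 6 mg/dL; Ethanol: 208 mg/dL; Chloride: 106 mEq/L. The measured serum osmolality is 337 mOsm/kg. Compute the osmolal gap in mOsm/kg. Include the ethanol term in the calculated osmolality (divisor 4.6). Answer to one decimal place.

Calculated osmolality = 2·Na + glucose + BUN/2.8 + ethanol/4.6
= 2·141 + 4.7 + 6/2.8 + 208/4.6
= 282 + 4.70 + 2.14 + 45.22
= 334.06 mOsm/kg ≈ 334.1 mOsm/kg
Osmolar gap = measured − calculated = 337 − 334.1 = 2.9 mOsm/kg

2.9 mOsm/kg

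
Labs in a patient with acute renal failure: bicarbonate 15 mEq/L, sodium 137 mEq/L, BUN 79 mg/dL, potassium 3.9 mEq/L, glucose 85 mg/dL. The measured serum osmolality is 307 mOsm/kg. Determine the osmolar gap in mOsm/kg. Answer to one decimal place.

Calculated osmolality = 2·Na + glucose/18 + BUN/2.8
= 2·137 + 85/18 + 79/2.8
= 274 + 4.72 + 28.21
= 306.93 mOsm/kg ≈ 306.9 mOsm/kg
Osmolar gap = measured − calculated = 307 − 306.9 = 0.1 mOsm/kg

0.1 mOsm/kg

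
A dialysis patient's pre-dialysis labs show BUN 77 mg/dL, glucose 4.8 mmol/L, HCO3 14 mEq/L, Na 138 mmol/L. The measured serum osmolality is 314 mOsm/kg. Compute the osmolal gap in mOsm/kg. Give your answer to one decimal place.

5.7 mOsm/kg

Calculated osmolality = 2·Na + glucose + BUN/2.8
= 2·138 + 4.8 + 77/2.8
= 276 + 4.80 + 27.50
= 308.3 mOsm/kg ≈ 308.3 mOsm/kg
Osmolar gap = measured − calculated = 314 − 308.3 = 5.7 mOsm/kg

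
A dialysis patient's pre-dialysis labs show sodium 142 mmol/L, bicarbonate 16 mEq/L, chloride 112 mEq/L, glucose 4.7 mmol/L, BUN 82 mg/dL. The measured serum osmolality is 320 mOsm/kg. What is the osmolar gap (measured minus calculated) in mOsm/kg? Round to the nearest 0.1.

Calculated osmolality = 2·Na + glucose + BUN/2.8
= 2·142 + 4.7 + 82/2.8
= 284 + 4.70 + 29.29
= 317.99 mOsm/kg ≈ 318.0 mOsm/kg
Osmolar gap = measured − calculated = 320 − 318.0 = 2.0 mOsm/kg

2.0 mOsm/kg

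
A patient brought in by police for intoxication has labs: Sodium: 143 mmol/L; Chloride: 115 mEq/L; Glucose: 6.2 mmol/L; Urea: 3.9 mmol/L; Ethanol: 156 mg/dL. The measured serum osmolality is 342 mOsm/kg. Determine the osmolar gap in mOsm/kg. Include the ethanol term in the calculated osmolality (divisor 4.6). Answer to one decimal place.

12.0 mOsm/kg

Calculated osmolality = 2·Na + glucose + urea + ethanol/4.6
= 2·143 + 6.2 + 3.9 + 156/4.6
= 286 + 6.20 + 3.90 + 33.91
= 330.01 mOsm/kg ≈ 330.0 mOsm/kg
Osmolar gap = measured − calculated = 342 − 330.0 = 12.0 mOsm/kg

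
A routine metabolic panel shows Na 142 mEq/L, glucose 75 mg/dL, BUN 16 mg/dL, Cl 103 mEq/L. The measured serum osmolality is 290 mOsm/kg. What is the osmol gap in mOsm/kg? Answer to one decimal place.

-3.9 mOsm/kg

Calculated osmolality = 2·Na + glucose/18 + BUN/2.8
= 2·142 + 75/18 + 16/2.8
= 284 + 4.17 + 5.71
= 293.88 mOsm/kg ≈ 293.9 mOsm/kg
Osmolar gap = measured − calculated = 290 − 293.9 = -3.9 mOsm/kg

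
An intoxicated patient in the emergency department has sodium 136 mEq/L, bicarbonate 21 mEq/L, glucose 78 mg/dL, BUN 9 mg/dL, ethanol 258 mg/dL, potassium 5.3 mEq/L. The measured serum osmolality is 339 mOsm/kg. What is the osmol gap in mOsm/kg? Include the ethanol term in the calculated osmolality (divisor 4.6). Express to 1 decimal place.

Calculated osmolality = 2·Na + glucose/18 + BUN/2.8 + ethanol/4.6
= 2·136 + 78/18 + 9/2.8 + 258/4.6
= 272 + 4.33 + 3.21 + 56.09
= 335.63 mOsm/kg ≈ 335.6 mOsm/kg
Osmolar gap = measured − calculated = 339 − 335.6 = 3.4 mOsm/kg

3.4 mOsm/kg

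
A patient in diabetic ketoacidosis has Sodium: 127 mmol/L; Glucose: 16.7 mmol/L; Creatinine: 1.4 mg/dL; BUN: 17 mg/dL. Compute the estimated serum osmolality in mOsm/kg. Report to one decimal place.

276.8 mOsm/kg

Calculated osmolality = 2·Na + glucose + BUN/2.8
= 2·127 + 16.7 + 17/2.8
= 254 + 16.70 + 6.07
= 276.77 mOsm/kg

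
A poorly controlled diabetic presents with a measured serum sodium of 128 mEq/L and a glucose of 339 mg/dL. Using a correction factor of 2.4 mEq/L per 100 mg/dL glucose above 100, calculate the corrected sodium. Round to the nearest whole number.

Corrected Na = measured Na + 2.4 · (glucose − 100)/100
= 128 + 2.4 · (339 − 100)/100
= 128 + 5.7
= 133.7 mEq/L

134 mEq/L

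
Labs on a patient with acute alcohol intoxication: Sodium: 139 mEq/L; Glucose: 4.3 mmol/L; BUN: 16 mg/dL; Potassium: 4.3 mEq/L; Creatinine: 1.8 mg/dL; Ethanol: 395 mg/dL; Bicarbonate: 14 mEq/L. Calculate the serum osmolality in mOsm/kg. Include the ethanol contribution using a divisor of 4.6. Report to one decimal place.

Calculated osmolality = 2·Na + glucose + BUN/2.8 + ethanol/4.6
= 2·139 + 4.3 + 16/2.8 + 395/4.6
= 278 + 4.30 + 5.71 + 85.87
= 373.88 mOsm/kg

373.9 mOsm/kg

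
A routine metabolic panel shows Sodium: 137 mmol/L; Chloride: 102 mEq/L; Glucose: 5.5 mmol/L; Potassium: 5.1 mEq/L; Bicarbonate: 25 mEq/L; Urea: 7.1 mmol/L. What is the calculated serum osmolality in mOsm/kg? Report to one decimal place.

286.6 mOsm/kg

Calculated osmolality = 2·Na + glucose + urea
= 2·137 + 5.5 + 7.1
= 274 + 5.50 + 7.10
= 286.6 mOsm/kg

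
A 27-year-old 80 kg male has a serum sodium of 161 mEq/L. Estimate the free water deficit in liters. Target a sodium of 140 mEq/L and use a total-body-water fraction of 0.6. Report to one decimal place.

TBW = 0.6 · 80 = 48 L
Free water deficit = TBW · (Na/140 − 1)
= 48 · (161/140 − 1)
= 48 · 0.15
= 7.2 L

7.2 L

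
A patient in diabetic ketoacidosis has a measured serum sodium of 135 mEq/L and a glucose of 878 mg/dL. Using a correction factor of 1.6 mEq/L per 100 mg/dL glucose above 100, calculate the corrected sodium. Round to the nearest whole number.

Corrected Na = measured Na + 1.6 · (glucose − 100)/100
= 135 + 1.6 · (878 − 100)/100
= 135 + 12.4
= 147.4 mEq/L

147 mEq/L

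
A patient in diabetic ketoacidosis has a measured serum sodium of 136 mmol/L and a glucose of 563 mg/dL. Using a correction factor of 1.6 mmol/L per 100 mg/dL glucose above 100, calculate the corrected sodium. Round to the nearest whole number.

Corrected Na = measured Na + 1.6 · (glucose − 100)/100
= 136 + 1.6 · (563 − 100)/100
= 136 + 7.4
= 143.4 mmol/L

143 mmol/L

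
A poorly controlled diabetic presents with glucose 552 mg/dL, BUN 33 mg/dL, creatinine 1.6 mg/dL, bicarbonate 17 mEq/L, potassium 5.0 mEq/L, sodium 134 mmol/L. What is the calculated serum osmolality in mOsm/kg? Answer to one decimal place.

310.5 mOsm/kg

Calculated osmolality = 2·Na + glucose/18 + BUN/2.8
= 2·134 + 552/18 + 33/2.8
= 268 + 30.67 + 11.79
= 310.46 mOsm/kg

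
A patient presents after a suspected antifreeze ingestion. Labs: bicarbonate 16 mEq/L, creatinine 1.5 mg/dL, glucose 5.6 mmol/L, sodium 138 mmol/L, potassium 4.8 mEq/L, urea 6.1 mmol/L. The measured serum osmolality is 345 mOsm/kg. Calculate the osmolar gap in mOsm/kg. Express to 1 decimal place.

57.3 mOsm/kg

Calculated osmolality = 2·Na + glucose + urea
= 2·138 + 5.6 + 6.1
= 276 + 5.60 + 6.10
= 287.7 mOsm/kg ≈ 287.7 mOsm/kg
Osmolar gap = measured − calculated = 345 − 287.7 = 57.3 mOsm/kg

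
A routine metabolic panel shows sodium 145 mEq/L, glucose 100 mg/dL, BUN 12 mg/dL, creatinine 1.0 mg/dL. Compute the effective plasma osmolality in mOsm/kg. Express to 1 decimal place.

295.6 mOsm/kg

Effective osmolality excludes urea (freely permeant across cell membranes):
2·Na + glucose/18
= 2·145 + 100/18
= 290 + 5.56
= 295.56 mOsm/kg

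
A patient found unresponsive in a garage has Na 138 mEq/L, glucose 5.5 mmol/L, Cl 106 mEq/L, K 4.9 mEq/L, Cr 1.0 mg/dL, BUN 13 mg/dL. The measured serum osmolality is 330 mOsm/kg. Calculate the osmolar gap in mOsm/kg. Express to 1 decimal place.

Calculated osmolality = 2·Na + glucose + BUN/2.8
= 2·138 + 5.5 + 13/2.8
= 276 + 5.50 + 4.64
= 286.14 mOsm/kg ≈ 286.1 mOsm/kg
Osmolar gap = measured − calculated = 330 − 286.1 = 43.9 mOsm/kg

43.9 mOsm/kg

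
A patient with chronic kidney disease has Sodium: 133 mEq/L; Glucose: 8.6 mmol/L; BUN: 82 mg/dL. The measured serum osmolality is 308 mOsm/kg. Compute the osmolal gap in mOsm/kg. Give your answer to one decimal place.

4.1 mOsm/kg

Calculated osmolality = 2·Na + glucose + BUN/2.8
= 2·133 + 8.6 + 82/2.8
= 266 + 8.60 + 29.29
= 303.89 mOsm/kg ≈ 303.9 mOsm/kg
Osmolar gap = measured − calculated = 308 − 303.9 = 4.1 mOsm/kg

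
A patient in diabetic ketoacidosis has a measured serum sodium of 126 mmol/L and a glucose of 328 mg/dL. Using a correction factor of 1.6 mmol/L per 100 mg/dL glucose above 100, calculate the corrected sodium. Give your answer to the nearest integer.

130 mmol/L

Corrected Na = measured Na + 1.6 · (glucose − 100)/100
= 126 + 1.6 · (328 − 100)/100
= 126 + 3.6
= 129.6 mmol/L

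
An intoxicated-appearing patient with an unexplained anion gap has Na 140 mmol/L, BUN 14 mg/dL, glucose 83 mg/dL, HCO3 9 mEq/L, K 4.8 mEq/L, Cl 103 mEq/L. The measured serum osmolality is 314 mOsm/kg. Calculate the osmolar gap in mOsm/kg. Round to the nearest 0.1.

Calculated osmolality = 2·Na + glucose/18 + BUN/2.8
= 2·140 + 83/18 + 14/2.8
= 280 + 4.61 + 5
= 289.61 mOsm/kg ≈ 289.6 mOsm/kg
Osmolar gap = measured − calculated = 314 − 289.6 = 24.4 mOsm/kg

24.4 mOsm/kg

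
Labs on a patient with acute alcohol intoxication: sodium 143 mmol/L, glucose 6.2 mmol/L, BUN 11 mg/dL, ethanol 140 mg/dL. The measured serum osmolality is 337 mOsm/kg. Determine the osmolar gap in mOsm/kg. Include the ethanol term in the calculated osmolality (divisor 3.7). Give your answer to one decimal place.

3.0 mOsm/kg

Calculated osmolality = 2·Na + glucose + BUN/2.8 + ethanol/3.7
= 2·143 + 6.2 + 11/2.8 + 140/3.7
= 286 + 6.20 + 3.93 + 37.84
= 333.97 mOsm/kg ≈ 334.0 mOsm/kg
Osmolar gap = measured − calculated = 337 − 334.0 = 3.0 mOsm/kg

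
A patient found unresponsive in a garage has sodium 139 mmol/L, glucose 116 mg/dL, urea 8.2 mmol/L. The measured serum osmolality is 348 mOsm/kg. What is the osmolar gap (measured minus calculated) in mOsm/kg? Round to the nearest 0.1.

55.4 mOsm/kg

Calculated osmolality = 2·Na + glucose/18 + urea
= 2·139 + 116/18 + 8.2
= 278 + 6.44 + 8.20
= 292.64 mOsm/kg ≈ 292.6 mOsm/kg
Osmolar gap = measured − calculated = 348 − 292.6 = 55.4 mOsm/kg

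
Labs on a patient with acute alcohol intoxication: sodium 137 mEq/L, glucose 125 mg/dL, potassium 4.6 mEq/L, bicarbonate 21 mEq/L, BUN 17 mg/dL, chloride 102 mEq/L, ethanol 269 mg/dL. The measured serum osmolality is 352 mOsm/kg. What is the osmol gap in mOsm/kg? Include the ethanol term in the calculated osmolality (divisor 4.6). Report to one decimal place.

Calculated osmolality = 2·Na + glucose/18 + BUN/2.8 + ethanol/4.6
= 2·137 + 125/18 + 17/2.8 + 269/4.6
= 274 + 6.94 + 6.07 + 58.48
= 345.49 mOsm/kg ≈ 345.5 mOsm/kg
Osmolar gap = measured − calculated = 352 − 345.5 = 6.5 mOsm/kg

6.5 mOsm/kg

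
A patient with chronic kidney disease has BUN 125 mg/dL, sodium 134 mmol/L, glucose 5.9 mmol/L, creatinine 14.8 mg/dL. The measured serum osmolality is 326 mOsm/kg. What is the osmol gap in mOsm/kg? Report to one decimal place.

7.5 mOsm/kg

Calculated osmolality = 2·Na + glucose + BUN/2.8
= 2·134 + 5.9 + 125/2.8
= 268 + 5.90 + 44.64
= 318.54 mOsm/kg ≈ 318.5 mOsm/kg
Osmolar gap = measured − calculated = 326 − 318.5 = 7.5 mOsm/kg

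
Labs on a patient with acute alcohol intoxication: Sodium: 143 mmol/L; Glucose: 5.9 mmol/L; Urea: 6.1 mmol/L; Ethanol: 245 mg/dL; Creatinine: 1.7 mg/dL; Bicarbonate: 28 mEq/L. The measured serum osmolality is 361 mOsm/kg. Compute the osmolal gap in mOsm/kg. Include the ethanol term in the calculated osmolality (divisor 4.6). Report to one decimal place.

Calculated osmolality = 2·Na + glucose + urea + ethanol/4.6
= 2·143 + 5.9 + 6.1 + 245/4.6
= 286 + 5.90 + 6.10 + 53.26
= 351.26 mOsm/kg ≈ 351.3 mOsm/kg
Osmolar gap = measured − calculated = 361 − 351.3 = 9.7 mOsm/kg

9.7 mOsm/kg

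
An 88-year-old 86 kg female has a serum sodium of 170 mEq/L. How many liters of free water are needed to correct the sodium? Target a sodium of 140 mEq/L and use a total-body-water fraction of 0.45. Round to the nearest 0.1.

8.3 L

TBW = 0.45 · 86 = 38.7 L
Free water deficit = TBW · (Na/140 − 1)
= 38.7 · (170/140 − 1)
= 38.7 · 0.2143
= 8.29 L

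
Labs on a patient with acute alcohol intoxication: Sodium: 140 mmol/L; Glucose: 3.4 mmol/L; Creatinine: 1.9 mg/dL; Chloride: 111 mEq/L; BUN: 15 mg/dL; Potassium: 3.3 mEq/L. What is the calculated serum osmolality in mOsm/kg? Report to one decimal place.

Calculated osmolality = 2·Na + glucose + BUN/2.8
= 2·140 + 3.4 + 15/2.8
= 280 + 3.40 + 5.36
= 288.76 mOsm/kg

288.8 mOsm/kg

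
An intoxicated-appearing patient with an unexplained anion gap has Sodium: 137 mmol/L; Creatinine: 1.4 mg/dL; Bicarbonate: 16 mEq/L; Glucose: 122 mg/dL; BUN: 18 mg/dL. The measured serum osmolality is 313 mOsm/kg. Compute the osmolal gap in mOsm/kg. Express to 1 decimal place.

25.8 mOsm/kg

Calculated osmolality = 2·Na + glucose/18 + BUN/2.8
= 2·137 + 122/18 + 18/2.8
= 274 + 6.78 + 6.43
= 287.21 mOsm/kg ≈ 287.2 mOsm/kg
Osmolar gap = measured − calculated = 313 − 287.2 = 25.8 mOsm/kg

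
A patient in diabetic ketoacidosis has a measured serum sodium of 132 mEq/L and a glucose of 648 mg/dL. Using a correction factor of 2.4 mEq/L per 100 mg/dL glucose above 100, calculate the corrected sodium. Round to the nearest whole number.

145 mEq/L

Corrected Na = measured Na + 2.4 · (glucose − 100)/100
= 132 + 2.4 · (648 − 100)/100
= 132 + 13.2
= 145.2 mEq/L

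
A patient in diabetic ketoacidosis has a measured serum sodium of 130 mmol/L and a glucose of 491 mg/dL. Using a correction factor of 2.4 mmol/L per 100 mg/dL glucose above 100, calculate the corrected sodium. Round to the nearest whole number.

139 mmol/L

Corrected Na = measured Na + 2.4 · (glucose − 100)/100
= 130 + 2.4 · (491 − 100)/100
= 130 + 9.4
= 139.4 mmol/L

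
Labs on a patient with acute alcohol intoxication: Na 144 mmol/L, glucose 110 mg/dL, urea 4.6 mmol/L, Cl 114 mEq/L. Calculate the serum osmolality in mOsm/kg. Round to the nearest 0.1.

298.7 mOsm/kg

Calculated osmolality = 2·Na + glucose/18 + urea
= 2·144 + 110/18 + 4.6
= 288 + 6.11 + 4.60
= 298.71 mOsm/kg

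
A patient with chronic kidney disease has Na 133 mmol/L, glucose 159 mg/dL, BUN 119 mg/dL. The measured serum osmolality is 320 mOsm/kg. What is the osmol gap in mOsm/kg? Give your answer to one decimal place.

Calculated osmolality = 2·Na + glucose/18 + BUN/2.8
= 2·133 + 159/18 + 119/2.8
= 266 + 8.83 + 42.50
= 317.33 mOsm/kg ≈ 317.3 mOsm/kg
Osmolar gap = measured − calculated = 320 − 317.3 = 2.7 mOsm/kg

2.7 mOsm/kg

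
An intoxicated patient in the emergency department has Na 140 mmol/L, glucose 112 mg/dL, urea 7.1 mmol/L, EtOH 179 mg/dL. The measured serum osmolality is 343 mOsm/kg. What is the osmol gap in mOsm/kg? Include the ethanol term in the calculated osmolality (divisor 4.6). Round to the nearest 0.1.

10.8 mOsm/kg

Calculated osmolality = 2·Na + glucose/18 + urea + ethanol/4.6
= 2·140 + 112/18 + 7.1 + 179/4.6
= 280 + 6.22 + 7.10 + 38.91
= 332.23 mOsm/kg ≈ 332.2 mOsm/kg
Osmolar gap = measured − calculated = 343 − 332.2 = 10.8 mOsm/kg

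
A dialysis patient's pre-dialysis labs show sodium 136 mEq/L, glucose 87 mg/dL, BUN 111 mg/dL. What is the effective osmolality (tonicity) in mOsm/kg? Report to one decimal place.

Effective osmolality excludes urea (freely permeant across cell membranes):
2·Na + glucose/18
= 2·136 + 87/18
= 272 + 4.83
= 276.83 mOsm/kg

276.8 mOsm/kg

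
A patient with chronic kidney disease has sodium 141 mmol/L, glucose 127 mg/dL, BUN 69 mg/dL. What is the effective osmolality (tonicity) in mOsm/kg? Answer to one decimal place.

Effective osmolality excludes urea (freely permeant across cell membranes):
2·Na + glucose/18
= 2·141 + 127/18
= 282 + 7.06
= 289.06 mOsm/kg

289.1 mOsm/kg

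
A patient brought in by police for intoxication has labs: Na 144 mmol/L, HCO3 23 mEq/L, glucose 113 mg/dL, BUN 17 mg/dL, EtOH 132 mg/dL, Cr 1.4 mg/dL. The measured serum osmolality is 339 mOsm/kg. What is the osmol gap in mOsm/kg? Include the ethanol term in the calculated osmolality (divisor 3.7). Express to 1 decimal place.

3.0 mOsm/kg

Calculated osmolality = 2·Na + glucose/18 + BUN/2.8 + ethanol/3.7
= 2·144 + 113/18 + 17/2.8 + 132/3.7
= 288 + 6.28 + 6.07 + 35.68
= 336.03 mOsm/kg ≈ 336.0 mOsm/kg
Osmolar gap = measured − calculated = 339 − 336.0 = 3.0 mOsm/kg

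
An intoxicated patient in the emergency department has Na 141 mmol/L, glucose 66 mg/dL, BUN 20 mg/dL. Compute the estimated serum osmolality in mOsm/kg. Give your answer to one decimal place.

Calculated osmolality = 2·Na + glucose/18 + BUN/2.8
= 2·141 + 66/18 + 20/2.8
= 282 + 3.67 + 7.14
= 292.81 mOsm/kg

292.8 mOsm/kg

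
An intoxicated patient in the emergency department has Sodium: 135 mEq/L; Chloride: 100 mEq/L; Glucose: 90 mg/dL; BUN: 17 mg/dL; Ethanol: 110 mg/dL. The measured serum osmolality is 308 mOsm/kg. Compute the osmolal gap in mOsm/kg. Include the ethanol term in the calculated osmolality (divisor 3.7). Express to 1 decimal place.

-2.8 mOsm/kg

Calculated osmolality = 2·Na + glucose/18 + BUN/2.8 + ethanol/3.7
= 2·135 + 90/18 + 17/2.8 + 110/3.7
= 270 + 5 + 6.07 + 29.73
= 310.8 mOsm/kg ≈ 310.8 mOsm/kg
Osmolar gap = measured − calculated = 308 − 310.8 = -2.8 mOsm/kg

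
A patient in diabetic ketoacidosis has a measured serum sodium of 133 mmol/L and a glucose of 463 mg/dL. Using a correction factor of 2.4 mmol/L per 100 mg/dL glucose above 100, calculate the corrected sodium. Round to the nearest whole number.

142 mmol/L

Corrected Na = measured Na + 2.4 · (glucose − 100)/100
= 133 + 2.4 · (463 − 100)/100
= 133 + 8.7
= 141.7 mmol/L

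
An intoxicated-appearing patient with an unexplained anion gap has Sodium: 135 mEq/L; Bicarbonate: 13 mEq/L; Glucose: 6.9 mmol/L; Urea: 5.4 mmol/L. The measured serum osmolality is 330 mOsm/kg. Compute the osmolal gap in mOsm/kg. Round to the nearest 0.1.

47.7 mOsm/kg

Calculated osmolality = 2·Na + glucose + urea
= 2·135 + 6.9 + 5.4
= 270 + 6.90 + 5.40
= 282.3 mOsm/kg ≈ 282.3 mOsm/kg
Osmolar gap = measured − calculated = 330 − 282.3 = 47.7 mOsm/kg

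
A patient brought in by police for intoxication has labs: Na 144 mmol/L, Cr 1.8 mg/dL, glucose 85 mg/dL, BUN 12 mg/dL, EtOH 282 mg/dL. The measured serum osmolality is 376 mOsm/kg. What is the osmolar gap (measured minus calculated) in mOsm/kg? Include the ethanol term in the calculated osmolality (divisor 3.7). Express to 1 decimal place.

2.8 mOsm/kg

Calculated osmolality = 2·Na + glucose/18 + BUN/2.8 + ethanol/3.7
= 2·144 + 85/18 + 12/2.8 + 282/3.7
= 288 + 4.72 + 4.29 + 76.22
= 373.23 mOsm/kg ≈ 373.2 mOsm/kg
Osmolar gap = measured − calculated = 376 − 373.2 = 2.8 mOsm/kg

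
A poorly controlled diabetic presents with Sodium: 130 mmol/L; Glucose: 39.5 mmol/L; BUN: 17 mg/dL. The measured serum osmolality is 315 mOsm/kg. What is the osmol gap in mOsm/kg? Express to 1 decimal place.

Calculated osmolality = 2·Na + glucose + BUN/2.8
= 2·130 + 39.5 + 17/2.8
= 260 + 39.50 + 6.07
= 305.57 mOsm/kg ≈ 305.6 mOsm/kg
Osmolar gap = measured − calculated = 315 − 305.6 = 9.4 mOsm/kg

9.4 mOsm/kg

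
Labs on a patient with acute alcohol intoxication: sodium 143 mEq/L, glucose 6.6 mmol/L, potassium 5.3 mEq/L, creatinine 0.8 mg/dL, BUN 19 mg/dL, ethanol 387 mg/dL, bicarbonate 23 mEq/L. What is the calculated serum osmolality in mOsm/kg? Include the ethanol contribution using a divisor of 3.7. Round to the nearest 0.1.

404.0 mOsm/kg

Calculated osmolality = 2·Na + glucose + BUN/2.8 + ethanol/3.7
= 2·143 + 6.6 + 19/2.8 + 387/3.7
= 286 + 6.60 + 6.79 + 104.59
= 403.98 mOsm/kg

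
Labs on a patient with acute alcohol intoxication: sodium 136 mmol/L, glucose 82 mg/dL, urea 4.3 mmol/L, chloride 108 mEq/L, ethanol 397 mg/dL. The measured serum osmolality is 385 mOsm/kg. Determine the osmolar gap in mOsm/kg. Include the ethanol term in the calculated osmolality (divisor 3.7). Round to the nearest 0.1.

Calculated osmolality = 2·Na + glucose/18 + urea + ethanol/3.7
= 2·136 + 82/18 + 4.3 + 397/3.7
= 272 + 4.56 + 4.30 + 107.30
= 388.16 mOsm/kg ≈ 388.2 mOsm/kg
Osmolar gap = measured − calculated = 385 − 388.2 = -3.2 mOsm/kg

-3.2 mOsm/kg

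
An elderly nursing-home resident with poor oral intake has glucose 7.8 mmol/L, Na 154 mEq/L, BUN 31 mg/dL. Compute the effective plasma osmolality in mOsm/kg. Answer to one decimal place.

Effective osmolality excludes urea (freely permeant across cell membranes):
2·Na + glucose
= 2·154 + 7.8
= 308 + 7.8
= 315.8 mOsm/kg

315.8 mOsm/kg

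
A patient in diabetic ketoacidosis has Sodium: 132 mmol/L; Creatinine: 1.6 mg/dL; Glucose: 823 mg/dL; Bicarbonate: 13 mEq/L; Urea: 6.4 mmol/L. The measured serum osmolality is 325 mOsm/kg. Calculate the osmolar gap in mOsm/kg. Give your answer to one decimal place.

Calculated osmolality = 2·Na + glucose/18 + urea
= 2·132 + 823/18 + 6.4
= 264 + 45.72 + 6.40
= 316.12 mOsm/kg ≈ 316.1 mOsm/kg
Osmolar gap = measured − calculated = 325 − 316.1 = 8.9 mOsm/kg

8.9 mOsm/kg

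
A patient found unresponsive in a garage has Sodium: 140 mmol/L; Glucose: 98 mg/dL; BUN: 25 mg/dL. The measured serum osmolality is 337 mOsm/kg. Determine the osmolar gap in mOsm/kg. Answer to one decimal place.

42.6 mOsm/kg

Calculated osmolality = 2·Na + glucose/18 + BUN/2.8
= 2·140 + 98/18 + 25/2.8
= 280 + 5.44 + 8.93
= 294.37 mOsm/kg ≈ 294.4 mOsm/kg
Osmolar gap = measured − calculated = 337 − 294.4 = 42.6 mOsm/kg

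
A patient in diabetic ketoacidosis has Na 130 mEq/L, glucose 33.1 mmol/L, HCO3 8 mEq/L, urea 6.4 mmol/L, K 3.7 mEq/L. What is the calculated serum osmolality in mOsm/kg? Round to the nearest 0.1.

299.5 mOsm/kg

Calculated osmolality = 2·Na + glucose + urea
= 2·130 + 33.1 + 6.4
= 260 + 33.10 + 6.40
= 299.5 mOsm/kg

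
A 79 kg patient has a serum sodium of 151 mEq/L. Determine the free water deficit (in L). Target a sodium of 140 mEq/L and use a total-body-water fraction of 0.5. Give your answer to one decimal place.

TBW = 0.5 · 79 = 39.5 L
Free water deficit = TBW · (Na/140 − 1)
= 39.5 · (151/140 − 1)
= 39.5 · 0.0786
= 3.1 L

3.1 L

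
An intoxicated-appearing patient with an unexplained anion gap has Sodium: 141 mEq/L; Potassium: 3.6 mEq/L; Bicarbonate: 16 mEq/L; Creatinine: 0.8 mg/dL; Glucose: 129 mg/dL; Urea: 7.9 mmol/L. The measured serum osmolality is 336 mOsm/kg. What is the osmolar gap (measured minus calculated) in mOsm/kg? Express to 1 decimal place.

38.9 mOsm/kg

Calculated osmolality = 2·Na + glucose/18 + urea
= 2·141 + 129/18 + 7.9
= 282 + 7.17 + 7.90
= 297.07 mOsm/kg ≈ 297.1 mOsm/kg
Osmolar gap = measured − calculated = 336 − 297.1 = 38.9 mOsm/kg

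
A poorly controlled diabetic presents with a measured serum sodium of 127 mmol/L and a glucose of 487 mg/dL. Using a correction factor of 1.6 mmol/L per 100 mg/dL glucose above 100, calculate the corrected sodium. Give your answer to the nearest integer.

133 mmol/L

Corrected Na = measured Na + 1.6 · (glucose − 100)/100
= 127 + 1.6 · (487 − 100)/100
= 127 + 6.2
= 133.2 mmol/L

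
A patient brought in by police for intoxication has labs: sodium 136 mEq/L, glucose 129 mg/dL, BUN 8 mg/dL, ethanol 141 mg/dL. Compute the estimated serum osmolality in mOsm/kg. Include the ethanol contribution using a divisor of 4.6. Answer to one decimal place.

Calculated osmolality = 2·Na + glucose/18 + BUN/2.8 + ethanol/4.6
= 2·136 + 129/18 + 8/2.8 + 141/4.6
= 272 + 7.17 + 2.86 + 30.65
= 312.68 mOsm/kg

312.7 mOsm/kg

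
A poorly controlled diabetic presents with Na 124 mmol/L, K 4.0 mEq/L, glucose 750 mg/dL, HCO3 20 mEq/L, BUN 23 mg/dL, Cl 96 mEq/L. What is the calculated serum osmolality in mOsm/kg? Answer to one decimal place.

297.9 mOsm/kg

Calculated osmolality = 2·Na + glucose/18 + BUN/2.8
= 2·124 + 750/18 + 23/2.8
= 248 + 41.67 + 8.21
= 297.88 mOsm/kg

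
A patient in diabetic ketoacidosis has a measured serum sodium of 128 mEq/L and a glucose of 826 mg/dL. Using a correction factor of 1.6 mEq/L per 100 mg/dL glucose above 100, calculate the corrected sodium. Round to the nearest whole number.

140 mEq/L

Corrected Na = measured Na + 1.6 · (glucose − 100)/100
= 128 + 1.6 · (826 − 100)/100
= 128 + 11.6
= 139.6 mEq/L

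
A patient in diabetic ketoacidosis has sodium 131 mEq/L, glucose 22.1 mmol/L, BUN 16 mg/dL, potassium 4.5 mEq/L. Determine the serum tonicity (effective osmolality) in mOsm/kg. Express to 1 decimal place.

284.1 mOsm/kg

Effective osmolality excludes urea (freely permeant across cell membranes):
2·Na + glucose
= 2·131 + 22.1
= 262 + 22.1
= 284.1 mOsm/kg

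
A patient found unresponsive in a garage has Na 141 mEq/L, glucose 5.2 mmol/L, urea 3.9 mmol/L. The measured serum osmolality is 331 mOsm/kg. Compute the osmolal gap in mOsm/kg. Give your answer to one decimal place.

39.9 mOsm/kg

Calculated osmolality = 2·Na + glucose + urea
= 2·141 + 5.2 + 3.9
= 282 + 5.20 + 3.90
= 291.1 mOsm/kg ≈ 291.1 mOsm/kg
Osmolar gap = measured − calculated = 331 − 291.1 = 39.9 mOsm/kg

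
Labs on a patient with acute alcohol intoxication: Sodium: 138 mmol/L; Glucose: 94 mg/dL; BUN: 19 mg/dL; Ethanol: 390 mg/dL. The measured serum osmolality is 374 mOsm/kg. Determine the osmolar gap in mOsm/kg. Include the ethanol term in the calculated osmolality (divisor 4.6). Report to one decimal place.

Calculated osmolality = 2·Na + glucose/18 + BUN/2.8 + ethanol/4.6
= 2·138 + 94/18 + 19/2.8 + 390/4.6
= 276 + 5.22 + 6.79 + 84.78
= 372.79 mOsm/kg ≈ 372.8 mOsm/kg
Osmolar gap = measured − calculated = 374 − 372.8 = 1.2 mOsm/kg

1.2 mOsm/kg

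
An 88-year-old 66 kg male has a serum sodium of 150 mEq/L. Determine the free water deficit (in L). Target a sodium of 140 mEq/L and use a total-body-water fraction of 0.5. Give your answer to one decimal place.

TBW = 0.5 · 66 = 33 L
Free water deficit = TBW · (Na/140 − 1)
= 33 · (150/140 − 1)
= 33 · 0.0714
= 2.36 L

2.4 L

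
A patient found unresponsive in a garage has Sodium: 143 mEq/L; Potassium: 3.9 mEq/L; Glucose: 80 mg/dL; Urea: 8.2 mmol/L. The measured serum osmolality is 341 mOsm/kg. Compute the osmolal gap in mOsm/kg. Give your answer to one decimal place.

42.4 mOsm/kg

Calculated osmolality = 2·Na + glucose/18 + urea
= 2·143 + 80/18 + 8.2
= 286 + 4.44 + 8.20
= 298.64 mOsm/kg ≈ 298.6 mOsm/kg
Osmolar gap = measured − calculated = 341 − 298.6 = 42.4 mOsm/kg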